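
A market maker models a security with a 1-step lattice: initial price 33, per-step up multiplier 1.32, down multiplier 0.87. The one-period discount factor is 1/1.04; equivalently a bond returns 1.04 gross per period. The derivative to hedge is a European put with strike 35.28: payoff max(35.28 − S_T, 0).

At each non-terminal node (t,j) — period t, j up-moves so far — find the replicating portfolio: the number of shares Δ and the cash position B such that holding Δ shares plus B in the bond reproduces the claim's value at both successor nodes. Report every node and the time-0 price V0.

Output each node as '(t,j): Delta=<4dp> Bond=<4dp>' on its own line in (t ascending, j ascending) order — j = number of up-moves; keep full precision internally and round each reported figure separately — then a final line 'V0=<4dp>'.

Risk-neutral probability p* = (R−d)/(u−d) = (1.04−0.87)/(1.32−0.87) = 0.3778.
Payoff layer (t=1): V(1,0)=6.5700, V(1,1)=0.0000
  t=0,j=0: stock 33.0000 → up 43.5600 (V=0.0000), down 28.7100 (V=6.5700). Price 3.9308; hedge Δ=-0.4424, bond B=18.5308.
Root portfolio cost Δ·33+B reproduces V0=3.9308.

(0,0): Delta=-0.4424 Bond=18.5308
V0=3.9308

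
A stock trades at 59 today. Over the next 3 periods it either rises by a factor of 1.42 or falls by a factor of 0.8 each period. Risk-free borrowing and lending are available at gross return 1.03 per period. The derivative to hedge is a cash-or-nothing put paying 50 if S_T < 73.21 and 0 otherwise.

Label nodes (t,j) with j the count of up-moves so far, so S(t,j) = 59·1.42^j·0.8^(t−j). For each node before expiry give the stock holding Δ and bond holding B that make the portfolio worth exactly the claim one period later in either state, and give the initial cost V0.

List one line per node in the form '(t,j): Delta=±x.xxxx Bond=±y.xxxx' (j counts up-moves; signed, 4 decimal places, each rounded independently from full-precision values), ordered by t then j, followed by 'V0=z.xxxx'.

Since d<R<u, set p* = (R−d)/(u−d) = 0.3710; price each node as the discounted p*-expectation of its children.
Terminal payoffs: V(3,0)=50.0000, V(3,1)=50.0000, V(3,2)=0.0000, V(3,3)=0.0000
(2,0): S=37.7600. Δ = (V_up−V_dn)/(S_up−S_dn) = (50.0000−50.0000)/(53.6192−30.2080) = 0.0000. V = [p*·50.0000 + (1−p*)·50.0000]/1.03 = 48.5437. B = V − Δ·S = 48.5437.
(2,1): S=67.0240. Δ = (V_up−V_dn)/(S_up−S_dn) = (0.0000−50.0000)/(95.1741−53.6192) = -1.2032. V = [p*·0.0000 + (1−p*)·50.0000]/1.03 = 30.5355. B = V − Δ·S = 111.1807.
(2,2): S=118.9676. Δ = (V_up−V_dn)/(S_up−S_dn) = (0.0000−0.0000)/(168.9340−95.1741) = 0.0000. V = [p*·0.0000 + (1−p*)·0.0000]/1.03 = 0.0000. B = V − Δ·S = 0.0000.
(1,0): S=47.2000. Δ = (V_up−V_dn)/(S_up−S_dn) = (30.5355−48.5437)/(67.0240−37.7600) = -0.6154. V = [p*·30.5355 + (1−p*)·48.5437]/1.03 = 40.6439. B = V − Δ·S = 69.6893.
(1,1): S=83.7800. Δ = (V_up−V_dn)/(S_up−S_dn) = (0.0000−30.5355)/(118.9676−67.0240) = -0.5879. V = [p*·0.0000 + (1−p*)·30.5355]/1.03 = 18.6484. B = V − Δ·S = 67.8993.
(0,0): S=59.0000. Δ = (V_up−V_dn)/(S_up−S_dn) = (18.6484−40.6439)/(83.7800−47.2000) = -0.6013. V = [p*·18.6484 + (1−p*)·40.6439]/1.03 = 31.5382. B = V − Δ·S = 67.0148.
Self-financing check: at every node Δ·S+B equals the discounted successor values.

(0,0): Delta=-0.6013 Bond=67.0148
(1,0): Delta=-0.6154 Bond=69.6893
(1,1): Delta=-0.5879 Bond=67.8993
(2,0): Delta=0.0000 Bond=48.5437
(2,1): Delta=-1.2032 Bond=111.1807
(2,2): Delta=0.0000 Bond=0.0000
V0=31.5382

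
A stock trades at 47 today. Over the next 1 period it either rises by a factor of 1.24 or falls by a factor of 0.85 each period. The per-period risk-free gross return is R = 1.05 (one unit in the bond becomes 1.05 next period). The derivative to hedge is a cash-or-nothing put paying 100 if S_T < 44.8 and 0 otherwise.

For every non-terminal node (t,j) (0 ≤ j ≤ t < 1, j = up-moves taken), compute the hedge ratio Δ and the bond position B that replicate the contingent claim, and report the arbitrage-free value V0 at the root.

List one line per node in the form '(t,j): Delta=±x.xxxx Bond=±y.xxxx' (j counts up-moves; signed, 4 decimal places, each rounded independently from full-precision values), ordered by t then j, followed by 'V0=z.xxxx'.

Under the risk-neutral measure, an up-move has probability p* = (R−d)/(u−d) = 0.5128 and values discount at R = 1.05.
At expiry t=1: V(1,0)=100.0000, V(1,1)=0.0000
(0,0): S=47.0000. Δ = (V_up−V_dn)/(S_up−S_dn) = (0.0000−100.0000)/(58.2800−39.9500) = -5.4555. V = [p*·0.0000 + (1−p*)·100.0000]/1.05 = 46.3980. B = V − Δ·S = 302.8083.
Check: Δ(0,0)·S0 + B(0,0) = 46.3980 = V0.

(0,0): Delta=-5.4555 Bond=302.8083
V0=46.3980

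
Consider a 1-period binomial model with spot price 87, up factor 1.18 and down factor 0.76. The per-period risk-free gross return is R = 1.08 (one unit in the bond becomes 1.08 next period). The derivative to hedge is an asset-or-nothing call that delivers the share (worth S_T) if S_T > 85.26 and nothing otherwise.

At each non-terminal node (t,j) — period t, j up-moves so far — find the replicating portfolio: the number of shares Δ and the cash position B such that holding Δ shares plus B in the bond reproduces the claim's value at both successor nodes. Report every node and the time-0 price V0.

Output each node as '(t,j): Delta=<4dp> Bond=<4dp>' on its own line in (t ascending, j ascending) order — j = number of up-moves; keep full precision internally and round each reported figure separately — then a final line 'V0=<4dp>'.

(0,0): Delta=2.8095 Bond=-172.0053
V0=72.4233

Since d<R<u, set p* = (R−d)/(u−d) = 0.7619; price each node as the discounted p*-expectation of its children.
Terminal values V(1,·): V(1,0)=0.0000, V(1,1)=102.6600
  t=0,j=0: stock 87.0000 → up 102.6600 (V=102.6600), down 66.1200 (V=0.0000). Price 72.4233; hedge Δ=2.8095, bond B=-172.0053.
The time-0 hedge costs 72.4233, which is the no-arbitrage price.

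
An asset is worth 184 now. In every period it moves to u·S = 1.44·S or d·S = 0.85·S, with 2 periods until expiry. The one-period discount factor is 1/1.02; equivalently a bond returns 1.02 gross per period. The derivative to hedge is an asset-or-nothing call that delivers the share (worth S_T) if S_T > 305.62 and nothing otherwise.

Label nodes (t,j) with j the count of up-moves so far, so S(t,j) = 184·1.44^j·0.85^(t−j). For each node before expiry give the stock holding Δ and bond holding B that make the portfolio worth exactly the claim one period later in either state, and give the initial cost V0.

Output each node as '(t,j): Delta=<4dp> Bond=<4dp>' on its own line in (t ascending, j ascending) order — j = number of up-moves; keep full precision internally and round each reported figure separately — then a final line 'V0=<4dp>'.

(0,0): Delta=0.9928 Bond=-152.2321
(1,0): Delta=0.0000 Bond=0.0000
(1,1): Delta=2.4407 Bond=-538.9017
V0=30.4464

The replicating-portfolio and risk-neutral prices coincide; use p* = (1.02−0.85)/(1.44−0.85) = 0.2881 for the latter.
At expiry t=2: V(2,0)=0.0000, V(2,1)=0.0000, V(2,2)=381.5424
Node (1,0) S=156.4000: V=(p*·0.0000+(1−p*)·0.0000)/1.02=0.0000; Δ=(0.0000−0.0000)/(225.2160−132.9400)=0.0000; B=V−Δ·S=0.0000
Node (1,1) S=264.9600: V=(p*·381.5424+(1−p*)·0.0000)/1.02=107.7803; Δ=(381.5424−0.0000)/(381.5424−225.2160)=2.4407; B=V−Δ·S=-538.9017
Node (0,0) S=184.0000: V=(p*·107.7803+(1−p*)·0.0000)/1.02=30.4464; Δ=(107.7803−0.0000)/(264.9600−156.4000)=0.9928; B=V−Δ·S=-152.2321
Root portfolio cost Δ·184+B reproduces V0=30.4464.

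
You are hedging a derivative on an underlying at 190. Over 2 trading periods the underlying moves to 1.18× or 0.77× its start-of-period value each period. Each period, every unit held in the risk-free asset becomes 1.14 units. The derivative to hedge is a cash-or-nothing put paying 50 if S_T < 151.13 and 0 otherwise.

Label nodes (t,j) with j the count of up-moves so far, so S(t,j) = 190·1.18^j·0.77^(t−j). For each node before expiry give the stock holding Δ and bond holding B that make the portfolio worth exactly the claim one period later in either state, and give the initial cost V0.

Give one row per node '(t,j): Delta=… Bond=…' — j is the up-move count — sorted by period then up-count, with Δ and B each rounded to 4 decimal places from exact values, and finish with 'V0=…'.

(0,0): Delta=-0.0549 Bond=10.8028
(1,0): Delta=-0.8336 Bond=126.2302
(1,1): Delta=0.0000 Bond=0.0000
V0=0.3662

The replicating-portfolio and risk-neutral prices coincide; use p* = (1.14−0.77)/(1.18−0.77) = 0.9024 for the latter.
Payoff layer (t=2): V(2,0)=50.0000, V(2,1)=0.0000, V(2,2)=0.0000
Node (1,0) S=146.3000: V=(p*·0.0000+(1−p*)·50.0000)/1.14=4.2790; Δ=(0.0000−50.0000)/(172.6340−112.6510)=-0.8336; B=V−Δ·S=126.2302
Node (1,1) S=224.2000: V=(p*·0.0000+(1−p*)·0.0000)/1.14=0.0000; Δ=(0.0000−0.0000)/(264.5560−172.6340)=0.0000; B=V−Δ·S=0.0000
Node (0,0) S=190.0000: V=(p*·0.0000+(1−p*)·4.2790)/1.14=0.3662; Δ=(0.0000−4.2790)/(224.2000−146.3000)=-0.0549; B=V−Δ·S=10.8028
Each (Δ,B) replicates both successor values, so the strategy is self-financing and V0 is arbitrage-free.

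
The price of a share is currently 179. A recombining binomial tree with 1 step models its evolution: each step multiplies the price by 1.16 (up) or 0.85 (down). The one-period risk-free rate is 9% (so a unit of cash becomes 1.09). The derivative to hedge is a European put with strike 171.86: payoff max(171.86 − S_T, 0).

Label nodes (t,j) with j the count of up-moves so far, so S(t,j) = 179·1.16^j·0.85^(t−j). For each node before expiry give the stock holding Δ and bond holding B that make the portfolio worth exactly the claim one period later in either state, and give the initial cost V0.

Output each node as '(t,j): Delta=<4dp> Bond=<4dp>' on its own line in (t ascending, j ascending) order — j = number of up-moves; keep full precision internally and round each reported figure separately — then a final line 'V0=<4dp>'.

The replicating-portfolio and risk-neutral prices coincide; use p* = (1.09−0.85)/(1.16−0.85) = 0.7742 for the latter.
Terminal values V(1,·): V(1,0)=19.7100, V(1,1)=0.0000
(0,0): S=179.0000. Δ = (V_up−V_dn)/(S_up−S_dn) = (0.0000−19.7100)/(207.6400−152.1500) = -0.3552. V = [p*·0.0000 + (1−p*)·19.7100]/1.09 = 4.0832. B = V − Δ·S = 67.6638.
Root portfolio cost Δ·179+B reproduces V0=4.0832.

(0,0): Delta=-0.3552 Bond=67.6638
V0=4.0832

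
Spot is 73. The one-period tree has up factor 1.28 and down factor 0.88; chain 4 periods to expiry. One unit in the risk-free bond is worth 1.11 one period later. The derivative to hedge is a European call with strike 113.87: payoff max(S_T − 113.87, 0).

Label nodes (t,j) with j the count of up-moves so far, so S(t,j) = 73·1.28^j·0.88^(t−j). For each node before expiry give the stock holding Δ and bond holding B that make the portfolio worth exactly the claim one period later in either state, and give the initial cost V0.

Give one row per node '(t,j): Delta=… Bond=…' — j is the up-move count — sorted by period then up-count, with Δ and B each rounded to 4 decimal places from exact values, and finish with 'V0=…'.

(0,0): Delta=0.5116 Bond=-26.9981
(1,0): Delta=0.2177 Bond=-11.0896
(1,1): Delta=0.6609 Bond=-43.9215
(2,0): Delta=0.0000 Bond=0.0000
(2,1): Delta=0.3284 Bond=-21.4078
(2,2): Delta=0.8299 Bond=-68.9644
(3,0): Delta=0.0000 Bond=0.0000
(3,1): Delta=0.0000 Bond=0.0000
(3,2): Delta=0.4953 Bond=-41.3264
(3,3): Delta=1.0000 Bond=-102.5856
V0=10.3500

No-arbitrage ⇒ martingale measure with p* = (R−d)/(u−d) = 0.5750.
Terminal values V(4,·): V(4,0)=0.0000, V(4,1)=0.0000, V(4,2)=0.0000, V(4,3)=20.8510, V(4,4)=82.0879
(3,0): S=49.7475. Δ = (V_up−V_dn)/(S_up−S_dn) = (0.0000−0.0000)/(63.6767−43.7778) = 0.0000. V = [p*·0.0000 + (1−p*)·0.0000]/1.11 = 0.0000. B = V − Δ·S = 0.0000.
(3,1): S=72.3599. Δ = (V_up−V_dn)/(S_up−S_dn) = (0.0000−0.0000)/(92.6207−63.6767) = 0.0000. V = [p*·0.0000 + (1−p*)·0.0000]/1.11 = 0.0000. B = V − Δ·S = 0.0000.
(3,2): S=105.2508. Δ = (V_up−V_dn)/(S_up−S_dn) = (20.8510−0.0000)/(134.7210−92.6207) = 0.4953. V = [p*·20.8510 + (1−p*)·0.0000]/1.11 = 10.8012. B = V − Δ·S = -41.3264.
(3,3): S=153.0921. Δ = (V_up−V_dn)/(S_up−S_dn) = (82.0879−20.8510)/(195.9579−134.7210) = 1.0000. V = [p*·82.0879 + (1−p*)·20.8510]/1.11 = 50.5065. B = V − Δ·S = -102.5856.
(2,0): S=56.5312. Δ = (V_up−V_dn)/(S_up−S_dn) = (0.0000−0.0000)/(72.3599−49.7475) = 0.0000. V = [p*·0.0000 + (1−p*)·0.0000]/1.11 = 0.0000. B = V − Δ·S = 0.0000.
(2,1): S=82.2272. Δ = (V_up−V_dn)/(S_up−S_dn) = (10.8012−0.0000)/(105.2508−72.3599) = 0.3284. V = [p*·10.8012 + (1−p*)·0.0000]/1.11 = 5.5952. B = V − Δ·S = -21.4078.
(2,2): S=119.6032. Δ = (V_up−V_dn)/(S_up−S_dn) = (50.5065−10.8012)/(153.0921−105.2508) = 0.8299. V = [p*·50.5065 + (1−p*)·10.8012]/1.11 = 30.2989. B = V − Δ·S = -68.9644.
(1,0): S=64.2400. Δ = (V_up−V_dn)/(S_up−S_dn) = (5.5952−0.0000)/(82.2272−56.5312) = 0.2177. V = [p*·5.5952 + (1−p*)·0.0000]/1.11 = 2.8984. B = V − Δ·S = -11.0896.
(1,1): S=93.4400. Δ = (V_up−V_dn)/(S_up−S_dn) = (30.2989−5.5952)/(119.6032−82.2272) = 0.6609. V = [p*·30.2989 + (1−p*)·5.5952]/1.11 = 17.8377. B = V − Δ·S = -43.9215.
(0,0): S=73.0000. Δ = (V_up−V_dn)/(S_up−S_dn) = (17.8377−2.8984)/(93.4400−64.2400) = 0.5116. V = [p*·17.8377 + (1−p*)·2.8984]/1.11 = 10.3500. B = V − Δ·S = -26.9981.
Self-financing check: at every node Δ·S+B equals the discounted successor values.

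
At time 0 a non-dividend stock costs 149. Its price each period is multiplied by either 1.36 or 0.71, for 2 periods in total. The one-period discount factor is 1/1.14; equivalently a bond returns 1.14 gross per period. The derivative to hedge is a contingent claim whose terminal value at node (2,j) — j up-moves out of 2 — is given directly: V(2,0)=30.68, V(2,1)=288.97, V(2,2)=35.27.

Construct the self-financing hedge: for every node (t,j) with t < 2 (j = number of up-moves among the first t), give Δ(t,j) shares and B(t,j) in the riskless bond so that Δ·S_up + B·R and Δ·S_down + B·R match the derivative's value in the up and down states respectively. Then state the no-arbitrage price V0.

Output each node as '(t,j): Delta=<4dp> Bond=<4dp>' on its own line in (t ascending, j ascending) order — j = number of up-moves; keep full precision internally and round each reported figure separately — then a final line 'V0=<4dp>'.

The replicating-portfolio and risk-neutral prices coincide; use p* = (1.14−0.71)/(1.36−0.71) = 0.6615 for the latter.
Terminal payoffs: V(2,0)=30.6800, V(2,1)=288.9700, V(2,2)=35.2700
(1,0): S=105.7900. Δ = (V_up−V_dn)/(S_up−S_dn) = (288.9700−30.6800)/(143.8744−75.1109) = 3.7562. V = [p*·288.9700 + (1−p*)·30.6800]/1.14 = 176.7972. B = V − Δ·S = -220.5721.
(1,1): S=202.6400. Δ = (V_up−V_dn)/(S_up−S_dn) = (35.2700−288.9700)/(275.5904−143.8744) = -1.9261. V = [p*·35.2700 + (1−p*)·288.9700]/1.14 = 106.2611. B = V − Δ·S = 496.5688.
(0,0): S=149.0000. Δ = (V_up−V_dn)/(S_up−S_dn) = (106.2611−176.7972)/(202.6400−105.7900) = -0.7283. V = [p*·106.2611 + (1−p*)·176.7972]/1.14 = 114.1534. B = V − Δ·S = 222.6704.
Check: Δ(0,0)·S0 + B(0,0) = 114.1534 = V0.

(0,0): Delta=-0.7283 Bond=222.6704
(1,0): Delta=3.7562 Bond=-220.5721
(1,1): Delta=-1.9261 Bond=496.5688
V0=114.1534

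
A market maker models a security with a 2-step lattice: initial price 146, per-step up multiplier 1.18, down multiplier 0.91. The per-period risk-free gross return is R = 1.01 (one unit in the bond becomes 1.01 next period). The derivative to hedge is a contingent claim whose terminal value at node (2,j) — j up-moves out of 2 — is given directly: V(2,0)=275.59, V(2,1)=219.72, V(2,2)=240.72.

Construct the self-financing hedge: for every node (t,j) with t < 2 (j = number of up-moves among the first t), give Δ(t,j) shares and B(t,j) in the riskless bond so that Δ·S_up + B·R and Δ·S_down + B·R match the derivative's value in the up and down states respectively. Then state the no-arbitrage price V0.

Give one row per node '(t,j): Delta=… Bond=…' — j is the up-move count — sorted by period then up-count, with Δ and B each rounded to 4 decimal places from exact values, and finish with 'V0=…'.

No-arbitrage ⇒ martingale measure with p* = (R−d)/(u−d) = 0.3704.
At expiry t=2: V(2,0)=275.5900, V(2,1)=219.7200, V(2,2)=240.7200
Node (1,0) S=132.8600: V=(p*·219.7200+(1−p*)·275.5900)/1.01=252.3737; Δ=(219.7200−275.5900)/(156.7748−120.9026)=-1.5575; B=V−Δ·S=459.2996
Node (1,1) S=172.2800: V=(p*·240.7200+(1−p*)·219.7200)/1.01=225.2453; Δ=(240.7200−219.7200)/(203.2904−156.7748)=0.4515; B=V−Δ·S=147.4675
Node (0,0) S=146.0000: V=(p*·225.2453+(1−p*)·252.3737)/1.01=239.9269; Δ=(225.2453−252.3737)/(172.2800−132.8600)=-0.6882; B=V−Δ·S=340.4022
Each (Δ,B) replicates both successor values, so the strategy is self-financing and V0 is arbitrage-free.

(0,0): Delta=-0.6882 Bond=340.4022
(1,0): Delta=-1.5575 Bond=459.2996
(1,1): Delta=0.4515 Bond=147.4675
V0=239.9269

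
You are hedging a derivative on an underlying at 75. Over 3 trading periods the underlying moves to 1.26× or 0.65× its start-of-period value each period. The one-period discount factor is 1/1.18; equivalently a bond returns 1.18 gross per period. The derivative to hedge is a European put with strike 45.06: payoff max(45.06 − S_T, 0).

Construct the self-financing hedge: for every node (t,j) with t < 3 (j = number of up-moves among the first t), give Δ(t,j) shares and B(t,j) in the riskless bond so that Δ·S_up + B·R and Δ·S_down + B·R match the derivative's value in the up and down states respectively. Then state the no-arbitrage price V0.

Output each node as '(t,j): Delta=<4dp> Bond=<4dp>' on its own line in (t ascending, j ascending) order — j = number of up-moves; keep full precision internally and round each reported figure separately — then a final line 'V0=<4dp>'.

(0,0): Delta=-0.0236 Bond=1.9425
(1,0): Delta=-0.1994 Bond=10.8611
(1,1): Delta=-0.0099 Bond=0.9988
(2,0): Delta=-1.0000 Bond=38.1864
(2,1): Delta=-0.1370 Bond=8.9866
(2,2): Delta=0.0000 Bond=0.0000
V0=0.1737

Since d<R<u, set p* = (R−d)/(u−d) = 0.8689; price each node as the discounted p*-expectation of its children.
Terminal payoffs: V(3,0)=24.4631, V(3,1)=5.1337, V(3,2)=0.0000, V(3,3)=0.0000
(2,0): S=31.6875. Δ = (V_up−V_dn)/(S_up−S_dn) = (5.1337−24.4631)/(39.9263−20.5969) = -1.0000. V = [p*·5.1337 + (1−p*)·24.4631]/1.18 = 6.4989. B = V − Δ·S = 38.1864.
(2,1): S=61.4250. Δ = (V_up−V_dn)/(S_up−S_dn) = (0.0000−5.1337)/(77.3955−39.9263) = -0.1370. V = [p*·0.0000 + (1−p*)·5.1337]/1.18 = 0.5706. B = V − Δ·S = 8.9866.
(2,2): S=119.0700. Δ = (V_up−V_dn)/(S_up−S_dn) = (0.0000−0.0000)/(150.0282−77.3955) = 0.0000. V = [p*·0.0000 + (1−p*)·0.0000]/1.18 = 0.0000. B = V − Δ·S = 0.0000.
(1,0): S=48.7500. Δ = (V_up−V_dn)/(S_up−S_dn) = (0.5706−6.4989)/(61.4250−31.6875) = -0.1994. V = [p*·0.5706 + (1−p*)·6.4989]/1.18 = 1.1424. B = V − Δ·S = 10.8611.
(1,1): S=94.5000. Δ = (V_up−V_dn)/(S_up−S_dn) = (0.0000−0.5706)/(119.0700−61.4250) = -0.0099. V = [p*·0.0000 + (1−p*)·0.5706]/1.18 = 0.0634. B = V − Δ·S = 0.9988.
(0,0): S=75.0000. Δ = (V_up−V_dn)/(S_up−S_dn) = (0.0634−1.1424)/(94.5000−48.7500) = -0.0236. V = [p*·0.0634 + (1−p*)·1.1424]/1.18 = 0.1737. B = V − Δ·S = 1.9425.
Self-financing check: at every node Δ·S+B equals the discounted successor values.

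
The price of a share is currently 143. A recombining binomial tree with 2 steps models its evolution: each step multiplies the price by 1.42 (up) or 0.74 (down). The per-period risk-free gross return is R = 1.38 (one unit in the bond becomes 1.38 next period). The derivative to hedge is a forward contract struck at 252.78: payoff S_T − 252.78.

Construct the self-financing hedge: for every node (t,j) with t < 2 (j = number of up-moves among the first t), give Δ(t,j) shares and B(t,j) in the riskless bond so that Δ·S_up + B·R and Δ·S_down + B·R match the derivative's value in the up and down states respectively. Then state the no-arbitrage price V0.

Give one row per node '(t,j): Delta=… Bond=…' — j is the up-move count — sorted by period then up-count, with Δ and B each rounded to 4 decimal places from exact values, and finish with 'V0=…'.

Since d<R<u, set p* = (R−d)/(u−d) = 0.9412; price each node as the discounted p*-expectation of its children.
Payoff layer (t=2): V(2,0)=-174.4732, V(2,1)=-102.5156, V(2,2)=35.5652
(1,0): S=105.8200. Δ = (V_up−V_dn)/(S_up−S_dn) = (-102.5156−-174.4732)/(150.2644−78.3068) = 1.0000. V = [p*·-102.5156 + (1−p*)·-174.4732]/1.38 = -77.3539. B = V − Δ·S = -183.1739.
(1,1): S=203.0600. Δ = (V_up−V_dn)/(S_up−S_dn) = (35.5652−-102.5156)/(288.3452−150.2644) = 1.0000. V = [p*·35.5652 + (1−p*)·-102.5156]/1.38 = 19.8861. B = V − Δ·S = -183.1739.
(0,0): S=143.0000. Δ = (V_up−V_dn)/(S_up−S_dn) = (19.8861−-77.3539)/(203.0600−105.8200) = 1.0000. V = [p*·19.8861 + (1−p*)·-77.3539]/1.38 = 10.2653. B = V − Δ·S = -132.7347.
Check: Δ(0,0)·S0 + B(0,0) = 10.2653 = V0.

(0,0): Delta=1.0000 Bond=-132.7347
(1,0): Delta=1.0000 Bond=-183.1739
(1,1): Delta=1.0000 Bond=-183.1739
V0=10.2653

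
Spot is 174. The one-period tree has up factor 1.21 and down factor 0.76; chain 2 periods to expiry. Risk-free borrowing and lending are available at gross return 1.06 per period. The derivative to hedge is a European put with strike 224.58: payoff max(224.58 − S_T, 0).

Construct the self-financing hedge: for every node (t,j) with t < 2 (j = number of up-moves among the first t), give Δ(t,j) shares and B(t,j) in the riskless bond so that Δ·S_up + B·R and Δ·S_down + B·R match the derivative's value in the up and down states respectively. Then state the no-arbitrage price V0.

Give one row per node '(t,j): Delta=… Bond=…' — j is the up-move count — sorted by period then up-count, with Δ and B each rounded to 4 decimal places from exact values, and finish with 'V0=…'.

(0,0): Delta=-0.7576 Bond=169.6395
(1,0): Delta=-1.0000 Bond=211.8679
(1,1): Delta=-0.6815 Bond=163.7929
V0=37.8106

No-arbitrage ⇒ martingale measure with p* = (R−d)/(u−d) = 0.6667.
Terminal values V(2,·): V(2,0)=124.0776, V(2,1)=64.5696, V(2,2)=0.0000
  t=1,j=0: stock 132.2400 → up 160.0104 (V=64.5696), down 100.5024 (V=124.0776). Price 79.6279; hedge Δ=-1.0000, bond B=211.8679.
  t=1,j=1: stock 210.5400 → up 254.7534 (V=0.0000), down 160.0104 (V=64.5696). Price 20.3049; hedge Δ=-0.6815, bond B=163.7929.
  t=0,j=0: stock 174.0000 → up 210.5400 (V=20.3049), down 132.2400 (V=79.6279). Price 37.8106; hedge Δ=-0.7576, bond B=169.6395.
Self-financing check: at every node Δ·S+B equals the discounted successor values.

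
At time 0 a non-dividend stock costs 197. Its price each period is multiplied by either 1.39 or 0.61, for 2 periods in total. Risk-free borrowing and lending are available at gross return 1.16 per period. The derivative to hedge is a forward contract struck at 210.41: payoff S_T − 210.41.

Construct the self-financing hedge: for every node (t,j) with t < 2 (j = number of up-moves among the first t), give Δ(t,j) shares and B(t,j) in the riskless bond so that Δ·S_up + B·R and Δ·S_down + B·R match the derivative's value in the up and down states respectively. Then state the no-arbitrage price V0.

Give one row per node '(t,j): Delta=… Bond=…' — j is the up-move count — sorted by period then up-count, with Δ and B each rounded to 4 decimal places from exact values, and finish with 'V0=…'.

(0,0): Delta=1.0000 Bond=-156.3689
(1,0): Delta=1.0000 Bond=-181.3879
(1,1): Delta=1.0000 Bond=-181.3879
V0=40.6311

Under the risk-neutral measure, an up-move has probability p* = (R−d)/(u−d) = 0.7051 and values discount at R = 1.16.
Terminal payoffs: V(2,0)=-137.1063, V(2,1)=-43.3737, V(2,2)=170.2137
(1,0): S=120.1700. Δ = (V_up−V_dn)/(S_up−S_dn) = (-43.3737−-137.1063)/(167.0363−73.3037) = 1.0000. V = [p*·-43.3737 + (1−p*)·-137.1063]/1.16 = -61.2179. B = V − Δ·S = -181.3879.
(1,1): S=273.8300. Δ = (V_up−V_dn)/(S_up−S_dn) = (170.2137−-43.3737)/(380.6237−167.0363) = 1.0000. V = [p*·170.2137 + (1−p*)·-43.3737]/1.16 = 92.4421. B = V − Δ·S = -181.3879.
(0,0): S=197.0000. Δ = (V_up−V_dn)/(S_up−S_dn) = (92.4421−-61.2179)/(273.8300−120.1700) = 1.0000. V = [p*·92.4421 + (1−p*)·-61.2179]/1.16 = 40.6311. B = V − Δ·S = -156.3689.
Root portfolio cost Δ·197+B reproduces V0=40.6311.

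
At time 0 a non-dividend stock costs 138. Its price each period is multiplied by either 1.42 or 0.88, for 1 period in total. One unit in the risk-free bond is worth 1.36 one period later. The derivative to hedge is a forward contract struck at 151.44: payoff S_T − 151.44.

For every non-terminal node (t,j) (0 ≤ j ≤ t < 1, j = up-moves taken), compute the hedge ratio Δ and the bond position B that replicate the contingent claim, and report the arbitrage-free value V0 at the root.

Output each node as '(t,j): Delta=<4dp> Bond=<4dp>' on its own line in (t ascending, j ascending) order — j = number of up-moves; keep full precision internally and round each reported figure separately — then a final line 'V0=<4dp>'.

(0,0): Delta=1.0000 Bond=-111.3529
V0=26.6471

The replicating-portfolio and risk-neutral prices coincide; use p* = (1.36−0.88)/(1.42−0.88) = 0.8889 for the latter.
Terminal payoffs: V(1,0)=-30.0000, V(1,1)=44.5200
(0,0): S=138.0000. Δ = (V_up−V_dn)/(S_up−S_dn) = (44.5200−-30.0000)/(195.9600−121.4400) = 1.0000. V = [p*·44.5200 + (1−p*)·-30.0000]/1.36 = 26.6471. B = V − Δ·S = -111.3529.
Self-financing check: at every node Δ·S+B equals the discounted successor values.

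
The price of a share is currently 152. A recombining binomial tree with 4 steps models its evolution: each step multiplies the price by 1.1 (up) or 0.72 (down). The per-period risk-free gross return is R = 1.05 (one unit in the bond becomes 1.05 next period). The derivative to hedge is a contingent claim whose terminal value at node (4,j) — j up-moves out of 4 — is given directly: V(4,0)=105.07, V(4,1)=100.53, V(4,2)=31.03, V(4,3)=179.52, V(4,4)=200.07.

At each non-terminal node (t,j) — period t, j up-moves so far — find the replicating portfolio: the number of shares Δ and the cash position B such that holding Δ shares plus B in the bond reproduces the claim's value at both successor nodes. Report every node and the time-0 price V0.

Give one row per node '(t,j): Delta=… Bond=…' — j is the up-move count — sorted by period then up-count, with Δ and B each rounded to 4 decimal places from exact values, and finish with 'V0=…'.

No-arbitrage ⇒ martingale measure with p* = (R−d)/(u−d) = 0.8684.
At expiry t=4: V(4,0)=105.0700, V(4,1)=100.5300, V(4,2)=31.0300, V(4,3)=179.5200, V(4,4)=200.0700
  t=3,j=0: stock 56.7337 → up 62.4071 (V=100.5300), down 40.8483 (V=105.0700). Price 96.3118; hedge Δ=-0.2106, bond B=108.2591.
  t=3,j=1: stock 86.6765 → up 95.3441 (V=31.0300), down 62.4071 (V=100.5300). Price 38.2617; hedge Δ=-2.1101, bond B=221.1564.
  t=3,j=2: stock 132.4224 → up 145.6646 (V=179.5200), down 95.3441 (V=31.0300). Price 152.3637; hedge Δ=2.9509, bond B=-238.3995.
  t=3,j=3: stock 202.3120 → up 222.5432 (V=200.0700), down 145.6646 (V=179.5200). Price 187.9677; hedge Δ=0.2673, bond B=133.8887.
  t=2,j=0: stock 78.7968 → up 86.6765 (V=38.2617), down 56.7337 (V=96.3118). Price 43.7141; hedge Δ=-1.9387, bond B=196.4776.
  t=2,j=1: stock 120.3840 → up 132.4224 (V=152.3637), down 86.6765 (V=38.2617). Price 130.8097; hedge Δ=2.4943, bond B=-169.4587.
  t=2,j=2: stock 183.9200 → up 202.3120 (V=187.9677), down 132.4224 (V=152.3637). Price 174.5552; hedge Δ=0.5094, bond B=80.8604.
  t=1,j=0: stock 109.4400 → up 120.3840 (V=130.8097), down 78.7968 (V=43.7141). Price 113.6665; hedge Δ=2.0943, bond B=-115.5325.
  t=1,j=1: stock 167.2000 → up 183.9200 (V=174.5552), down 120.3840 (V=130.8097). Price 160.7611; hedge Δ=0.6885, bond B=45.6416.
  t=0,j=0: stock 152.0000 → up 167.2000 (V=160.7611), down 109.4400 (V=113.6665). Price 147.2043; hedge Δ=0.8154, bond B=23.2709.
The time-0 hedge costs 147.2043, which is the no-arbitrage price.

(0,0): Delta=0.8154 Bond=23.2709
(1,0): Delta=2.0943 Bond=-115.5325
(1,1): Delta=0.6885 Bond=45.6416
(2,0): Delta=-1.9387 Bond=196.4776
(2,1): Delta=2.4943 Bond=-169.4587
(2,2): Delta=0.5094 Bond=80.8604
(3,0): Delta=-0.2106 Bond=108.2591
(3,1): Delta=-2.1101 Bond=221.1564
(3,2): Delta=2.9509 Bond=-238.3995
(3,3): Delta=0.2673 Bond=133.8887
V0=147.2043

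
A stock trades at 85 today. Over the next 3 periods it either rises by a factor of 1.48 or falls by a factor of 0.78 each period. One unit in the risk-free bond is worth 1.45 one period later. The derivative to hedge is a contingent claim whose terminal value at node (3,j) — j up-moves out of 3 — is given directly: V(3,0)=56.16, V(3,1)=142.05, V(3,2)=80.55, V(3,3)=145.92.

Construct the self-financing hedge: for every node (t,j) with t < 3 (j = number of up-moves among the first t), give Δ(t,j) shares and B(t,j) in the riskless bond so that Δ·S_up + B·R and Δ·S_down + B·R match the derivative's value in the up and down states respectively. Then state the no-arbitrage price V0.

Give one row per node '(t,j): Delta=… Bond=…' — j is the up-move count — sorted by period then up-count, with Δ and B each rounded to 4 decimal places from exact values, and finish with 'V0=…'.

(0,0): Delta=0.4396 Bond=7.9596
(1,0): Delta=-0.8200 Bond=95.0578
(1,1): Delta=0.4694 Bond=7.8019
(2,0): Delta=2.3727 Bond=-27.2731
(2,1): Delta=-0.8954 Bond=145.2266
(2,2): Delta=0.5016 Bond=5.3167
V0=45.3295

Risk-neutral probability p* = (R−d)/(u−d) = (1.45−0.78)/(1.48−0.78) = 0.9571.
At expiry t=3: V(3,0)=56.1600, V(3,1)=142.0500, V(3,2)=80.5500, V(3,3)=145.9200
  t=2,j=0: stock 51.7140 → up 76.5367 (V=142.0500), down 40.3369 (V=56.1600). Price 95.4269; hedge Δ=2.3727, bond B=-27.2731.
  t=2,j=1: stock 98.1240 → up 145.2235 (V=80.5500), down 76.5367 (V=142.0500). Price 57.3695; hedge Δ=-0.8954, bond B=145.2266.
  t=2,j=2: stock 186.1840 → up 275.5523 (V=145.9200), down 145.2235 (V=80.5500). Price 98.7024; hedge Δ=0.5016, bond B=5.3167.
  t=1,j=0: stock 66.3000 → up 98.1240 (V=57.3695), down 51.7140 (V=95.4269). Price 40.6900; hedge Δ=-0.8200, bond B=95.0578.
  t=1,j=1: stock 125.8000 → up 186.1840 (V=98.7024), down 98.1240 (V=57.3695). Price 66.8489; hedge Δ=0.4694, bond B=7.8019.
  t=0,j=0: stock 85.0000 → up 125.8000 (V=66.8489), down 66.3000 (V=40.6900). Price 45.3295; hedge Δ=0.4396, bond B=7.9596.
Check: Δ(0,0)·S0 + B(0,0) = 45.3295 = V0.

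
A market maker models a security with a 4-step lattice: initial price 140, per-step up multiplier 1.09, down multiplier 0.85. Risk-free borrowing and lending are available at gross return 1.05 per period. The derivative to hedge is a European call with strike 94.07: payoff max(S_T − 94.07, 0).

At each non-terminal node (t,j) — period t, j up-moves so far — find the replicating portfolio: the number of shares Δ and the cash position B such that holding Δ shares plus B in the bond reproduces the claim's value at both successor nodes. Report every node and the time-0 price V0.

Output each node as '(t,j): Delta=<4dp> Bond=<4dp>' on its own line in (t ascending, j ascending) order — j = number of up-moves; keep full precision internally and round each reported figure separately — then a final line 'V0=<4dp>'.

Risk-neutral probability p* = (R−d)/(u−d) = (1.05−0.85)/(1.09−0.85) = 0.8333.
Terminal values V(4,·): V(4,0)=0.0000, V(4,1)=0.0000, V(4,2)=26.1063, V(4,3)=60.0385, V(4,4)=103.5514
  t=3,j=0: stock 85.9775 → up 93.7155 (V=0.0000), down 73.0809 (V=0.0000). Price 0.0000; hedge Δ=0.0000, bond B=0.0000.
  t=3,j=1: stock 110.2535 → up 120.1763 (V=26.1063), down 93.7155 (V=0.0000). Price 20.7193; hedge Δ=0.9866, bond B=-88.0570.
  t=3,j=2: stock 141.3839 → up 154.1085 (V=60.0385), down 120.1763 (V=26.1063). Price 51.7934; hedge Δ=1.0000, bond B=-89.5905.
  t=3,j=3: stock 181.3041 → up 197.6214 (V=103.5514), down 154.1085 (V=60.0385). Price 91.7136; hedge Δ=1.0000, bond B=-89.5905.
  t=2,j=0: stock 101.1500 → up 110.2535 (V=20.7193), down 85.9775 (V=0.0000). Price 16.4439; hedge Δ=0.8535, bond B=-69.8865.
  t=2,j=1: stock 129.7100 → up 141.3839 (V=51.7934), down 110.2535 (V=20.7193). Price 44.3947; hedge Δ=0.9982, bond B=-85.0809.
  t=2,j=2: stock 166.3340 → up 181.3041 (V=91.7136), down 141.3839 (V=51.7934). Price 81.0097; hedge Δ=1.0000, bond B=-85.3243.
  t=1,j=0: stock 119.0000 → up 129.7100 (V=44.3947), down 101.1500 (V=16.4439). Price 37.8440; hedge Δ=0.9787, bond B=-78.6176.
  t=1,j=1: stock 152.6000 → up 166.3340 (V=81.0097), down 129.7100 (V=44.3947). Price 71.3402; hedge Δ=0.9998, bond B=-81.2226.
  t=0,j=0: stock 140.0000 → up 152.6000 (V=71.3402), down 119.0000 (V=37.8440). Price 62.6262; hedge Δ=0.9969, bond B=-76.9413.
The time-0 hedge costs 62.6262, which is the no-arbitrage price.

(0,0): Delta=0.9969 Bond=-76.9413
(1,0): Delta=0.9787 Bond=-78.6176
(1,1): Delta=0.9998 Bond=-81.2226
(2,0): Delta=0.8535 Bond=-69.8865
(2,1): Delta=0.9982 Bond=-85.0809
(2,2): Delta=1.0000 Bond=-85.3243
(3,0): Delta=0.0000 Bond=0.0000
(3,1): Delta=0.9866 Bond=-88.0570
(3,2): Delta=1.0000 Bond=-89.5905
(3,3): Delta=1.0000 Bond=-89.5905
V0=62.6262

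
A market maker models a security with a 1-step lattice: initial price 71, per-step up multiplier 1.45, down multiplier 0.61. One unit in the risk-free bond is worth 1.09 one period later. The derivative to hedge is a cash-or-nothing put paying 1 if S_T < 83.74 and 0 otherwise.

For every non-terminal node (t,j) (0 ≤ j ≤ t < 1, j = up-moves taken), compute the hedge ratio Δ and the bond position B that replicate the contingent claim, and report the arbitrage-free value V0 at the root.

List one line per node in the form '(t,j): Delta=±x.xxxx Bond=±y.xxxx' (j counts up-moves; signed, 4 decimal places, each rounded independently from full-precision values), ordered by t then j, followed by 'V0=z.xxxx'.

(0,0): Delta=-0.0168 Bond=1.5837
V0=0.3932

No-arbitrage ⇒ martingale measure with p* = (R−d)/(u−d) = 0.5714.
At expiry t=1: V(1,0)=1.0000, V(1,1)=0.0000
(0,0): S=71.0000. Δ = (V_up−V_dn)/(S_up−S_dn) = (0.0000−1.0000)/(102.9500−43.3100) = -0.0168. V = [p*·0.0000 + (1−p*)·1.0000]/1.09 = 0.3932. B = V − Δ·S = 1.5837.
Check: Δ(0,0)·S0 + B(0,0) = 0.3932 = V0.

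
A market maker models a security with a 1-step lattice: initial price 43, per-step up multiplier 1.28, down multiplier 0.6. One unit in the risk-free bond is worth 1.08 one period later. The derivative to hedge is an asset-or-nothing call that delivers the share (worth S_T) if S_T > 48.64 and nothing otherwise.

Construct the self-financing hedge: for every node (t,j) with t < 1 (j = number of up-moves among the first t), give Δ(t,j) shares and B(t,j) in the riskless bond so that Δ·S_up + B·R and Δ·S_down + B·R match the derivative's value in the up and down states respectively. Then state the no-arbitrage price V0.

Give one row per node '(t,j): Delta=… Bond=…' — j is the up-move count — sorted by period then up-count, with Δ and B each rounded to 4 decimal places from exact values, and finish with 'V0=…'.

(0,0): Delta=1.8824 Bond=-44.9673
V0=35.9739

Since d<R<u, set p* = (R−d)/(u−d) = 0.7059; price each node as the discounted p*-expectation of its children.
At expiry t=1: V(1,0)=0.0000, V(1,1)=55.0400
(0,0): S=43.0000. Δ = (V_up−V_dn)/(S_up−S_dn) = (55.0400−0.0000)/(55.0400−25.8000) = 1.8824. V = [p*·55.0400 + (1−p*)·0.0000]/1.08 = 35.9739. B = V − Δ·S = -44.9673.
Root portfolio cost Δ·43+B reproduces V0=35.9739.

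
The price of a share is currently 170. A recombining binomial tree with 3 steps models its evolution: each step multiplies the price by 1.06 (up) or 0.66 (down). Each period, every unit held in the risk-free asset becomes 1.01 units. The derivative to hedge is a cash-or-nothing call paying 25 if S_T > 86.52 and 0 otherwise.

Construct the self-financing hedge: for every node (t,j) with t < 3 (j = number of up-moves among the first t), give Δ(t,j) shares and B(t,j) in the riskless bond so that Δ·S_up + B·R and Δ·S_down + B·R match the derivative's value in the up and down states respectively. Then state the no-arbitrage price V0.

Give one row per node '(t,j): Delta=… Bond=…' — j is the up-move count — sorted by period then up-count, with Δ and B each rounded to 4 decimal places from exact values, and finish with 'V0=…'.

(0,0): Delta=0.0788 Bond=9.8196
(1,0): Delta=0.4826 Bond=-35.3826
(1,1): Delta=0.0429 Bond=16.3893
(2,0): Delta=0.0000 Bond=0.0000
(2,1): Delta=0.5255 Bond=-40.8416
(2,2): Delta=0.0000 Bond=24.7525
V0=23.2221

Risk-neutral probability p* = (R−d)/(u−d) = (1.01−0.66)/(1.06−0.66) = 0.8750.
Terminal payoffs: V(3,0)=0.0000, V(3,1)=0.0000, V(3,2)=25.0000, V(3,3)=25.0000
Node (2,0) S=74.0520: V=(p*·0.0000+(1−p*)·0.0000)/1.01=0.0000; Δ=(0.0000−0.0000)/(78.4951−48.8743)=0.0000; B=V−Δ·S=0.0000
Node (2,1) S=118.9320: V=(p*·25.0000+(1−p*)·0.0000)/1.01=21.6584; Δ=(25.0000−0.0000)/(126.0679−78.4951)=0.5255; B=V−Δ·S=-40.8416
Node (2,2) S=191.0120: V=(p*·25.0000+(1−p*)·25.0000)/1.01=24.7525; Δ=(25.0000−25.0000)/(202.4727−126.0679)=0.0000; B=V−Δ·S=24.7525
Node (1,0) S=112.2000: V=(p*·21.6584+(1−p*)·0.0000)/1.01=18.7635; Δ=(21.6584−0.0000)/(118.9320−74.0520)=0.4826; B=V−Δ·S=-35.3826
Node (1,1) S=180.2000: V=(p*·24.7525+(1−p*)·21.6584)/1.01=24.1245; Δ=(24.7525−21.6584)/(191.0120−118.9320)=0.0429; B=V−Δ·S=16.3893
Node (0,0) S=170.0000: V=(p*·24.1245+(1−p*)·18.7635)/1.01=23.2221; Δ=(24.1245−18.7635)/(180.2000−112.2000)=0.0788; B=V−Δ·S=9.8196
Each (Δ,B) replicates both successor values, so the strategy is self-financing and V0 is arbitrage-free.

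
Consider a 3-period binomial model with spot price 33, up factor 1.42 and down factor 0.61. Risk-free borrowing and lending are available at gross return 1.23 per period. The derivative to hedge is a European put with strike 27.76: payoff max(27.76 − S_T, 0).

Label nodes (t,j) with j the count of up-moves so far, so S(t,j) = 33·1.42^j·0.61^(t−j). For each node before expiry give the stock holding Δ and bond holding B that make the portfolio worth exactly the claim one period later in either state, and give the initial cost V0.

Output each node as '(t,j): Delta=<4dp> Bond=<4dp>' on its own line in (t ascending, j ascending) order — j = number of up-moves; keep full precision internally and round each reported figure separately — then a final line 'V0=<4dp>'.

Risk-neutral probability p* = (R−d)/(u−d) = (1.23−0.61)/(1.42−0.61) = 0.7654.
Payoff layer (t=3): V(3,0)=20.2696, V(3,1)=10.3234, V(3,2)=0.0000, V(3,3)=0.0000
  t=2,j=0: stock 12.2793 → up 17.4366 (V=10.3234), down 7.4904 (V=20.2696). Price 10.2898; hedge Δ=-1.0000, bond B=22.5691.
  t=2,j=1: stock 28.5846 → up 40.5901 (V=0.0000), down 17.4366 (V=10.3234). Price 1.9687; hedge Δ=-0.4459, bond B=14.7137.
  t=2,j=2: stock 66.5412 → up 94.4885 (V=0.0000), down 40.5901 (V=0.0000). Price 0.0000; hedge Δ=0.0000, bond B=0.0000.
  t=1,j=0: stock 20.1300 → up 28.5846 (V=1.9687), down 12.2793 (V=10.2898). Price 3.1875; hedge Δ=-0.5103, bond B=13.4604.
  t=1,j=1: stock 46.8600 → up 66.5412 (V=0.0000), down 28.5846 (V=1.9687). Price 0.3754; hedge Δ=-0.0519, bond B=2.8060.
  t=0,j=0: stock 33.0000 → up 46.8600 (V=0.3754), down 20.1300 (V=3.1875). Price 0.8415; hedge Δ=-0.1052, bond B=4.3131.
Self-financing check: at every node Δ·S+B equals the discounted successor values.

(0,0): Delta=-0.1052 Bond=4.3131
(1,0): Delta=-0.5103 Bond=13.4604
(1,1): Delta=-0.0519 Bond=2.8060
(2,0): Delta=-1.0000 Bond=22.5691
(2,1): Delta=-0.4459 Bond=14.7137
(2,2): Delta=0.0000 Bond=0.0000
V0=0.8415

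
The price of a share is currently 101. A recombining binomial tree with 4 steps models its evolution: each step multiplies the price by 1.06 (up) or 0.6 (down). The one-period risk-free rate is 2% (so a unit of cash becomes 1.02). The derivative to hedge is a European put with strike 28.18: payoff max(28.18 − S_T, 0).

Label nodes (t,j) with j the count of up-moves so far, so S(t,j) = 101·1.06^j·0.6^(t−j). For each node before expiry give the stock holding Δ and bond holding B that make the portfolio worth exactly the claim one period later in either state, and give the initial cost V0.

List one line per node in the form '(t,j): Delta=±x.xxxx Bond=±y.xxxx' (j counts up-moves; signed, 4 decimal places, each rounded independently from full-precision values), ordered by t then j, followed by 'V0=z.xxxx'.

(0,0): Delta=-0.0023 Bond=0.2400
(1,0): Delta=-0.0303 Bond=1.9438
(1,1): Delta=-0.0007 Bond=0.0830
(2,0): Delta=-0.3217 Bond=12.5779
(2,1): Delta=-0.0146 Bond=0.9736
(2,2): Delta=0.0000 Bond=0.0000
(3,0): Delta=-1.0000 Bond=27.6275
(3,1): Delta=-0.2851 Bond=11.4202
(3,2): Delta=0.0000 Bond=0.0000
(3,3): Delta=0.0000 Bond=0.0000
V0=0.0120

Since d<R<u, set p* = (R−d)/(u−d) = 0.9130; price each node as the discounted p*-expectation of its children.
Payoff layer (t=4): V(4,0)=15.0904, V(4,1)=5.0550, V(4,2)=0.0000, V(4,3)=0.0000, V(4,4)=0.0000
Node (3,0) S=21.8160: V=(p*·5.0550+(1−p*)·15.0904)/1.02=5.8115; Δ=(5.0550−15.0904)/(23.1250−13.0896)=-1.0000; B=V−Δ·S=27.6275
Node (3,1) S=38.5416: V=(p*·0.0000+(1−p*)·5.0550)/1.02=0.4309; Δ=(0.0000−5.0550)/(40.8541−23.1250)=-0.2851; B=V−Δ·S=11.4202
Node (3,2) S=68.0902: V=(p*·0.0000+(1−p*)·0.0000)/1.02=0.0000; Δ=(0.0000−0.0000)/(72.1756−40.8541)=0.0000; B=V−Δ·S=0.0000
Node (3,3) S=120.2926: V=(p*·0.0000+(1−p*)·0.0000)/1.02=0.0000; Δ=(0.0000−0.0000)/(127.5102−72.1756)=0.0000; B=V−Δ·S=0.0000
Node (2,0) S=36.3600: V=(p*·0.4309+(1−p*)·5.8115)/1.02=0.8812; Δ=(0.4309−5.8115)/(38.5416−21.8160)=-0.3217; B=V−Δ·S=12.5779
Node (2,1) S=64.2360: V=(p*·0.0000+(1−p*)·0.4309)/1.02=0.0367; Δ=(0.0000−0.4309)/(68.0902−38.5416)=-0.0146; B=V−Δ·S=0.9736
Node (2,2) S=113.4836: V=(p*·0.0000+(1−p*)·0.0000)/1.02=0.0000; Δ=(0.0000−0.0000)/(120.2926−68.0902)=0.0000; B=V−Δ·S=0.0000
Node (1,0) S=60.6000: V=(p*·0.0367+(1−p*)·0.8812)/1.02=0.1080; Δ=(0.0367−0.8812)/(64.2360−36.3600)=-0.0303; B=V−Δ·S=1.9438
Node (1,1) S=107.0600: V=(p*·0.0000+(1−p*)·0.0367)/1.02=0.0031; Δ=(0.0000−0.0367)/(113.4836−64.2360)=-0.0007; B=V−Δ·S=0.0830
Node (0,0) S=101.0000: V=(p*·0.0031+(1−p*)·0.1080)/1.02=0.0120; Δ=(0.0031−0.1080)/(107.0600−60.6000)=-0.0023; B=V−Δ·S=0.2400
Check: Δ(0,0)·S0 + B(0,0) = 0.0120 = V0.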